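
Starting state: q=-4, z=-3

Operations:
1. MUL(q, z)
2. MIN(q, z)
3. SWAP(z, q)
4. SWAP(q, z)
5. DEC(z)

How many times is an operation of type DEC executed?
1

Counting DEC operations:
Step 5: DEC(z) ← DEC
Total: 1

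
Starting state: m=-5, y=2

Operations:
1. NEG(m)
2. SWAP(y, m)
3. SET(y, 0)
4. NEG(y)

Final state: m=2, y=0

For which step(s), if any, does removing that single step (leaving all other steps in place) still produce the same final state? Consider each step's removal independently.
Step(s) 1, 4

Testing removal of each single step:
Without step 1: final = m=2, y=0 (same)
Without step 2: final = m=5, y=0 (different)
Without step 3: final = m=2, y=-5 (different)
Without step 4: final = m=2, y=0 (same)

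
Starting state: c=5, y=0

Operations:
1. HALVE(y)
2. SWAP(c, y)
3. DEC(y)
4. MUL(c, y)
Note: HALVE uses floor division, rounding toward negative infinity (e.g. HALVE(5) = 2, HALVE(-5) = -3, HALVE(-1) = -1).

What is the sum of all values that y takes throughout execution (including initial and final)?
13

Values of y at each step:
Initial: y = 0
After step 1: y = 0
After step 2: y = 5
After step 3: y = 4
After step 4: y = 4
Sum = 0 + 0 + 5 + 4 + 4 = 13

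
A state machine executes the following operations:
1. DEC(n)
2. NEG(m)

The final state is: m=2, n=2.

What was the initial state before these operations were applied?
m=-2, n=3

Working backwards:
Final state: m=2, n=2
Before step 2 (NEG(m)): m=-2, n=2
Before step 1 (DEC(n)): m=-2, n=3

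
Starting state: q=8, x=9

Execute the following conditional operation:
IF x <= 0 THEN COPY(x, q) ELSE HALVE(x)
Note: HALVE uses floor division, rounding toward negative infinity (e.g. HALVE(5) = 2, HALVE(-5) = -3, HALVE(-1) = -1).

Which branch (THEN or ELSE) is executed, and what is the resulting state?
Branch: ELSE, Final state: q=8, x=4

Evaluating condition: x <= 0
x = 9
Condition is False, so ELSE branch executes
After HALVE(x): q=8, x=4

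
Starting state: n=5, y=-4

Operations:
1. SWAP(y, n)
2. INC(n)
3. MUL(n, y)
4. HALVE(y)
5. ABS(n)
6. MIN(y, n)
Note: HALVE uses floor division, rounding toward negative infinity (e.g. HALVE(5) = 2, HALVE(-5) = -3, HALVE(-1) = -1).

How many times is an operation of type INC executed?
1

Counting INC operations:
Step 2: INC(n) ← INC
Total: 1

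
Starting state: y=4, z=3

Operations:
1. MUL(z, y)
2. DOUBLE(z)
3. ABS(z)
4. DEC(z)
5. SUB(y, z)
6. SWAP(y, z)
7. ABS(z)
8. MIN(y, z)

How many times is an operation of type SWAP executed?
1

Counting SWAP operations:
Step 6: SWAP(y, z) ← SWAP
Total: 1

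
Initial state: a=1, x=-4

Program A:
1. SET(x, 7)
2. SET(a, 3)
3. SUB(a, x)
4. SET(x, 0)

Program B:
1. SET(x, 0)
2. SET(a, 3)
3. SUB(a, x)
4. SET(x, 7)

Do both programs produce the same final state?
No

Program A final state: a=-4, x=0
Program B final state: a=3, x=7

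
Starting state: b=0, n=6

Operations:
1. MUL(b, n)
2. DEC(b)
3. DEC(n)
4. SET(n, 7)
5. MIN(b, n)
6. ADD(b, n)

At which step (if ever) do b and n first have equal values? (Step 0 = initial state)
Never

b and n never become equal during execution.

Comparing values at each step:
Initial: b=0, n=6
After step 1: b=0, n=6
After step 2: b=-1, n=6
After step 3: b=-1, n=5
After step 4: b=-1, n=7
After step 5: b=-1, n=7
After step 6: b=6, n=7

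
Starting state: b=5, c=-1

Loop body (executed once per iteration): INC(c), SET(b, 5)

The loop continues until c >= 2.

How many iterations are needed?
3

Tracing iterations:
Initial: b=5, c=-1
After iteration 1: b=5, c=0
After iteration 2: b=5, c=1
After iteration 3: b=5, c=2
c >= 2 now holds, so the loop exits after 3 iterations.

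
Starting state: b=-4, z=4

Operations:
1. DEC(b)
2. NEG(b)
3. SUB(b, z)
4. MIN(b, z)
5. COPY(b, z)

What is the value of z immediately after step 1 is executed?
z = 4

Tracing z through execution:
Initial: z = 4
After step 1 (DEC(b)): z = 4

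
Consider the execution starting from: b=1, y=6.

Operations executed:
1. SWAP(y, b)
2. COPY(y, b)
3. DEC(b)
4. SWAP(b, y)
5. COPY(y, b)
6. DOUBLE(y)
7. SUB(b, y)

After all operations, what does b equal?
b = -6

Tracing execution:
Step 1: SWAP(y, b) → b = 6
Step 2: COPY(y, b) → b = 6
Step 3: DEC(b) → b = 5
Step 4: SWAP(b, y) → b = 6
Step 5: COPY(y, b) → b = 6
Step 6: DOUBLE(y) → b = 6
Step 7: SUB(b, y) → b = -6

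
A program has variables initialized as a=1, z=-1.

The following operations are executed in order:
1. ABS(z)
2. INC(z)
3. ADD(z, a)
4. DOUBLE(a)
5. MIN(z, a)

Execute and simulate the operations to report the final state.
{a: 2, z: 2}

Step-by-step execution:
Initial: a=1, z=-1
After step 1 (ABS(z)): a=1, z=1
After step 2 (INC(z)): a=1, z=2
After step 3 (ADD(z, a)): a=1, z=3
After step 4 (DOUBLE(a)): a=2, z=3
After step 5 (MIN(z, a)): a=2, z=2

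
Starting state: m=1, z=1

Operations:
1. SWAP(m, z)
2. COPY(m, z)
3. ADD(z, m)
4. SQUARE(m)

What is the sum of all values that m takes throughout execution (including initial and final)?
5

Values of m at each step:
Initial: m = 1
After step 1: m = 1
After step 2: m = 1
After step 3: m = 1
After step 4: m = 1
Sum = 1 + 1 + 1 + 1 + 1 = 5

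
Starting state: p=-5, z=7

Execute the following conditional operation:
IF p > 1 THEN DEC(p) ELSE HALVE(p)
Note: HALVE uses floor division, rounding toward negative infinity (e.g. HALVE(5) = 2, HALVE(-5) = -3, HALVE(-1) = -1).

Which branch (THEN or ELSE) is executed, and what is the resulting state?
Branch: ELSE, Final state: p=-3, z=7

Evaluating condition: p > 1
p = -5
Condition is False, so ELSE branch executes
After HALVE(p): p=-3, z=7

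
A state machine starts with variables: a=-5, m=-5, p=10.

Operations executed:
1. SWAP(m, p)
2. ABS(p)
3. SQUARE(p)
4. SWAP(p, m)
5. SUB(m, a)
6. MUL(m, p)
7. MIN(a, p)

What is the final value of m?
m = 300

Tracing execution:
Step 1: SWAP(m, p) → m = 10
Step 2: ABS(p) → m = 10
Step 3: SQUARE(p) → m = 10
Step 4: SWAP(p, m) → m = 25
Step 5: SUB(m, a) → m = 30
Step 6: MUL(m, p) → m = 300
Step 7: MIN(a, p) → m = 300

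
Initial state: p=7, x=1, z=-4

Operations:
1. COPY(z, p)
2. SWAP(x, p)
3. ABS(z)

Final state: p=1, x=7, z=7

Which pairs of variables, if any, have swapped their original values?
(x, p)

Comparing initial and final values:
x: 1 → 7
z: -4 → 7
p: 7 → 1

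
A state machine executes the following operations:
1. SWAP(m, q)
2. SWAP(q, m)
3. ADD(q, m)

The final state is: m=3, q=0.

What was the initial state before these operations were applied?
m=3, q=-3

Working backwards:
Final state: m=3, q=0
Before step 3 (ADD(q, m)): m=3, q=-3
Before step 2 (SWAP(q, m)): m=-3, q=3
Before step 1 (SWAP(m, q)): m=3, q=-3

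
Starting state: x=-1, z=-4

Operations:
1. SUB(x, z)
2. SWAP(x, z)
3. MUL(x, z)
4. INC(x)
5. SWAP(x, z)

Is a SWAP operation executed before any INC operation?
Yes

First SWAP: step 2
First INC: step 4
Since 2 < 4, SWAP comes first.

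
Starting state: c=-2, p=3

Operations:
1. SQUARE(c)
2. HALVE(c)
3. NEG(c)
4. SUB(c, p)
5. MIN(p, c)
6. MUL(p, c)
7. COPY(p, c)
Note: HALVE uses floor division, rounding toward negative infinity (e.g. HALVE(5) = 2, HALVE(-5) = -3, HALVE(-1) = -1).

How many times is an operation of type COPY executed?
1

Counting COPY operations:
Step 7: COPY(p, c) ← COPY
Total: 1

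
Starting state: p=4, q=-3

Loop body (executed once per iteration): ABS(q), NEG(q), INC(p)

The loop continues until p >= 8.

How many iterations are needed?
4

Tracing iterations:
Initial: p=4, q=-3
After iteration 1: p=5, q=-3
After iteration 2: p=6, q=-3
After iteration 3: p=7, q=-3
After iteration 4: p=8, q=-3
p >= 8 now holds, so the loop exits after 4 iterations.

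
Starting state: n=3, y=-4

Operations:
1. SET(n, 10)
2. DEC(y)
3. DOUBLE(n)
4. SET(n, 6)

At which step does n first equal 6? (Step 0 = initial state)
Step 4

Tracing n:
Initial: n = 3
After step 1: n = 10
After step 2: n = 10
After step 3: n = 20
After step 4: n = 6 ← first occurrence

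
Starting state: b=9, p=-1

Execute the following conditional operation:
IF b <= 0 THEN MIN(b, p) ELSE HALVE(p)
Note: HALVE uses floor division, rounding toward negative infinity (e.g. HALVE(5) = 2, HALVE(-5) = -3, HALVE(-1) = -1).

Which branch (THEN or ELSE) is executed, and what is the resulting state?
Branch: ELSE, Final state: b=9, p=-1

Evaluating condition: b <= 0
b = 9
Condition is False, so ELSE branch executes
After HALVE(p): b=9, p=-1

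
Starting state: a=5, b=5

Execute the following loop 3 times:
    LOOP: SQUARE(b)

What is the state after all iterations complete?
a=5, b=390625

Iteration trace:
Start: a=5, b=5
After iteration 1: a=5, b=25
After iteration 2: a=5, b=625
After iteration 3: a=5, b=390625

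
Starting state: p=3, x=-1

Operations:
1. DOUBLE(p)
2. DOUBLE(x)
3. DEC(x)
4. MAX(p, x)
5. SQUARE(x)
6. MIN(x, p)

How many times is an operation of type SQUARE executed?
1

Counting SQUARE operations:
Step 5: SQUARE(x) ← SQUARE
Total: 1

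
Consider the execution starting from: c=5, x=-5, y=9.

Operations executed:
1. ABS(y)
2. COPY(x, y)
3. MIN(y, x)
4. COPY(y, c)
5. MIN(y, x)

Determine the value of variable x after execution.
x = 9

Tracing execution:
Step 1: ABS(y) → x = -5
Step 2: COPY(x, y) → x = 9
Step 3: MIN(y, x) → x = 9
Step 4: COPY(y, c) → x = 9
Step 5: MIN(y, x) → x = 9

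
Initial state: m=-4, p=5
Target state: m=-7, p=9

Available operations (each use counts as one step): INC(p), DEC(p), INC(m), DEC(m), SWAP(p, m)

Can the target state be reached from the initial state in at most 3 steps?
No

The target state cannot be reached within 3 steps.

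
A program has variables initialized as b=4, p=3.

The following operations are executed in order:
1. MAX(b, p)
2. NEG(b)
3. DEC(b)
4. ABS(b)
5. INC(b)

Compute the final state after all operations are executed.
{b: 6, p: 3}

Step-by-step execution:
Initial: b=4, p=3
After step 1 (MAX(b, p)): b=4, p=3
After step 2 (NEG(b)): b=-4, p=3
After step 3 (DEC(b)): b=-5, p=3
After step 4 (ABS(b)): b=5, p=3
After step 5 (INC(b)): b=6, p=3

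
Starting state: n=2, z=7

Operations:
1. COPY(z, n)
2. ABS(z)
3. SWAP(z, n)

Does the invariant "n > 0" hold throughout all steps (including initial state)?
Yes

The invariant holds at every step.

State at each step:
Initial: n=2, z=7
After step 1: n=2, z=2
After step 2: n=2, z=2
After step 3: n=2, z=2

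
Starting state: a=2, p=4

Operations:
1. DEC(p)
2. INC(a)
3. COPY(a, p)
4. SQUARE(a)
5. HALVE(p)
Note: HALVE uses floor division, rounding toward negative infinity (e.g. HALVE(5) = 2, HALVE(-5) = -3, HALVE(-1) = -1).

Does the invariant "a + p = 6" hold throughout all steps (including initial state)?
No, violated after step 1

The invariant is violated after step 1.

State at each step:
Initial: a=2, p=4
After step 1: a=2, p=3
After step 2: a=3, p=3
After step 3: a=3, p=3
After step 4: a=9, p=3
After step 5: a=9, p=1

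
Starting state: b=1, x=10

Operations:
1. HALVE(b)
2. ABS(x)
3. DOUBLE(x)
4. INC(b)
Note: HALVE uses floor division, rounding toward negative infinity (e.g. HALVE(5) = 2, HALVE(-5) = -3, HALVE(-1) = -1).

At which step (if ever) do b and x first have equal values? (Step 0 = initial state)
Never

b and x never become equal during execution.

Comparing values at each step:
Initial: b=1, x=10
After step 1: b=0, x=10
After step 2: b=0, x=10
After step 3: b=0, x=20
After step 4: b=1, x=20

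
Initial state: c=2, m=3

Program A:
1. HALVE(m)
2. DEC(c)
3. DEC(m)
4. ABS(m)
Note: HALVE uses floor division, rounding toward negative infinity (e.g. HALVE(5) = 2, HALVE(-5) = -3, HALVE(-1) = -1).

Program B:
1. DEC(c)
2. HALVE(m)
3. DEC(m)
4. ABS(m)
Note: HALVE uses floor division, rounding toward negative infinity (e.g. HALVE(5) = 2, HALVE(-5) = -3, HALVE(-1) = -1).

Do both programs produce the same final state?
Yes

Program A final state: c=1, m=0
Program B final state: c=1, m=0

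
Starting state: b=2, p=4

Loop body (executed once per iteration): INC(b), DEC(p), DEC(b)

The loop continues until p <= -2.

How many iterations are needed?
6

Tracing iterations:
Initial: b=2, p=4
After iteration 1: b=2, p=3
After iteration 2: b=2, p=2
After iteration 3: b=2, p=1
After iteration 4: b=2, p=0
After iteration 5: b=2, p=-1
After iteration 6: b=2, p=-2
p <= -2 now holds, so the loop exits after 6 iterations.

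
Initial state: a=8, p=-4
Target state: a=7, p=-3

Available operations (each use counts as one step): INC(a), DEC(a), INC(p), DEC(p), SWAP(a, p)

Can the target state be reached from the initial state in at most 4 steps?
Yes

Path (2 steps): DEC(a) → INC(p)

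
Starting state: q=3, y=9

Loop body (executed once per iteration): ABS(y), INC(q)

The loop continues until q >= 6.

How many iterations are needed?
3

Tracing iterations:
Initial: q=3, y=9
After iteration 1: q=4, y=9
After iteration 2: q=5, y=9
After iteration 3: q=6, y=9
q >= 6 now holds, so the loop exits after 3 iterations.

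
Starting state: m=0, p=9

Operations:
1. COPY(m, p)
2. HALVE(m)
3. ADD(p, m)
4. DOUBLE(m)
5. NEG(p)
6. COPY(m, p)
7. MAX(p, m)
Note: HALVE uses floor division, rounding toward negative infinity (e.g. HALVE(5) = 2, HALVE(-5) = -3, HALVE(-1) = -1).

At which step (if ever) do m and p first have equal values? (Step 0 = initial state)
Step 1

m and p first become equal after step 1.

Comparing values at each step:
Initial: m=0, p=9
After step 1: m=9, p=9 ← equal!
After step 2: m=4, p=9
After step 3: m=4, p=13
After step 4: m=8, p=13
After step 5: m=8, p=-13
After step 6: m=-13, p=-13 ← equal!
After step 7: m=-13, p=-13 ← equal!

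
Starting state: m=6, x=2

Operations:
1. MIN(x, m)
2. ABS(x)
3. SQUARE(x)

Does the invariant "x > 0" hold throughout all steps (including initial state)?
Yes

The invariant holds at every step.

State at each step:
Initial: m=6, x=2
After step 1: m=6, x=2
After step 2: m=6, x=2
After step 3: m=6, x=4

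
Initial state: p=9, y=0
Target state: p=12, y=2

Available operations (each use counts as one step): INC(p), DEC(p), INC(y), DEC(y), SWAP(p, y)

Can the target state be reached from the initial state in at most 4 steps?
No

The target state cannot be reached within 4 steps.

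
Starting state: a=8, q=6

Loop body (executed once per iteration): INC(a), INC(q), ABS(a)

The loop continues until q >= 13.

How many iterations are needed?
7

Tracing iterations:
Initial: a=8, q=6
After iteration 1: a=9, q=7
After iteration 2: a=10, q=8
After iteration 3: a=11, q=9
After iteration 4: a=12, q=10
After iteration 5: a=13, q=11
After iteration 6: a=14, q=12
After iteration 7: a=15, q=13
q >= 13 now holds, so the loop exits after 7 iterations.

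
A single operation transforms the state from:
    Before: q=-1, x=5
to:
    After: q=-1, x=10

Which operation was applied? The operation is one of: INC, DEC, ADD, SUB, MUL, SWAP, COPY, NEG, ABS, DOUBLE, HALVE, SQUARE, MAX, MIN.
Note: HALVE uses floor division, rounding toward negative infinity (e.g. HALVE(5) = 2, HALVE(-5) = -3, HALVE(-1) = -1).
DOUBLE(x)

Analyzing the change:
Before: q=-1, x=5
After: q=-1, x=10
Variable x changed from 5 to 10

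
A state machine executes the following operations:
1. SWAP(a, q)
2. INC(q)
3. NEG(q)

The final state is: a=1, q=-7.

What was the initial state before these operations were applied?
a=6, q=1

Working backwards:
Final state: a=1, q=-7
Before step 3 (NEG(q)): a=1, q=7
Before step 2 (INC(q)): a=1, q=6
Before step 1 (SWAP(a, q)): a=6, q=1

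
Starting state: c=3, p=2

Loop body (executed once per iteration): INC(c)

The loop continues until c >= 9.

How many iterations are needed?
6

Tracing iterations:
Initial: c=3, p=2
After iteration 1: c=4, p=2
After iteration 2: c=5, p=2
After iteration 3: c=6, p=2
After iteration 4: c=7, p=2
After iteration 5: c=8, p=2
After iteration 6: c=9, p=2
c >= 9 now holds, so the loop exits after 6 iterations.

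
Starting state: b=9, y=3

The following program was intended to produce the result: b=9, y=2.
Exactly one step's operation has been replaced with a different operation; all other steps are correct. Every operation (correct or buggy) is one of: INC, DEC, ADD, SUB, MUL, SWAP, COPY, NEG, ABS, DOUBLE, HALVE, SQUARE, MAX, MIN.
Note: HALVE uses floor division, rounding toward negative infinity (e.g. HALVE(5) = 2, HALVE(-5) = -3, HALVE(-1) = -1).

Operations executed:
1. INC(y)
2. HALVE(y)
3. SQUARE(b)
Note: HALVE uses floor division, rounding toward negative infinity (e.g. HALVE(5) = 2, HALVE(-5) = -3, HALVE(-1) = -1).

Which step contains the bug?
Step 3

Trace with buggy code:
Initial: b=9, y=3
After step 1: b=9, y=4
After step 2: b=9, y=2
After step 3: b=81, y=2
Actual final b=81, y=2 ≠ expected b=9, y=2.
Step 3 is the only position where a single-operation replacement can produce the expected result.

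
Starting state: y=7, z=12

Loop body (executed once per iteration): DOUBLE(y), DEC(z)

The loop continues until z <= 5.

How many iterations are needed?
7

Tracing iterations:
Initial: y=7, z=12
After iteration 1: y=14, z=11
After iteration 2: y=28, z=10
After iteration 3: y=56, z=9
After iteration 4: y=112, z=8
After iteration 5: y=224, z=7
After iteration 6: y=448, z=6
After iteration 7: y=896, z=5
z <= 5 now holds, so the loop exits after 7 iterations.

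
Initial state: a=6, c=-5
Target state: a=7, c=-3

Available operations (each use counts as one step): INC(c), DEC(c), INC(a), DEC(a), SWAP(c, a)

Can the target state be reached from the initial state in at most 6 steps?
Yes

Path (3 steps): INC(c) → INC(c) → INC(a)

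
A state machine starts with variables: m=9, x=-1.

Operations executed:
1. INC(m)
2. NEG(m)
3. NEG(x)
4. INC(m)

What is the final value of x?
x = 1

Tracing execution:
Step 1: INC(m) → x = -1
Step 2: NEG(m) → x = -1
Step 3: NEG(x) → x = 1
Step 4: INC(m) → x = 1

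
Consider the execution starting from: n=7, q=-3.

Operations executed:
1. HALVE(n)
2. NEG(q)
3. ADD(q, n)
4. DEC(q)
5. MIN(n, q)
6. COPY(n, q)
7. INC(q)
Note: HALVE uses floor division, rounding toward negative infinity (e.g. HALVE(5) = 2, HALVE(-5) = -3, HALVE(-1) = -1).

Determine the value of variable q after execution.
q = 6

Tracing execution:
Step 1: HALVE(n) → q = -3
Step 2: NEG(q) → q = 3
Step 3: ADD(q, n) → q = 6
Step 4: DEC(q) → q = 5
Step 5: MIN(n, q) → q = 5
Step 6: COPY(n, q) → q = 5
Step 7: INC(q) → q = 6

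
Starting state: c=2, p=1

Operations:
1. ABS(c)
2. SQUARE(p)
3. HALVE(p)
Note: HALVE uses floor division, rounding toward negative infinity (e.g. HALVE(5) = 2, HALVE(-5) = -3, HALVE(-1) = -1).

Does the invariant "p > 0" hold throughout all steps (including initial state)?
No, violated after step 3

The invariant is violated after step 3.

State at each step:
Initial: c=2, p=1
After step 1: c=2, p=1
After step 2: c=2, p=1
After step 3: c=2, p=0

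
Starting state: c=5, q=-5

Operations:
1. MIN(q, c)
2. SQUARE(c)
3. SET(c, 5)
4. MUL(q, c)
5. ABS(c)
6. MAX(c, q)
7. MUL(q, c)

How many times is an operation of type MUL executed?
2

Counting MUL operations:
Step 4: MUL(q, c) ← MUL
Step 7: MUL(q, c) ← MUL
Total: 2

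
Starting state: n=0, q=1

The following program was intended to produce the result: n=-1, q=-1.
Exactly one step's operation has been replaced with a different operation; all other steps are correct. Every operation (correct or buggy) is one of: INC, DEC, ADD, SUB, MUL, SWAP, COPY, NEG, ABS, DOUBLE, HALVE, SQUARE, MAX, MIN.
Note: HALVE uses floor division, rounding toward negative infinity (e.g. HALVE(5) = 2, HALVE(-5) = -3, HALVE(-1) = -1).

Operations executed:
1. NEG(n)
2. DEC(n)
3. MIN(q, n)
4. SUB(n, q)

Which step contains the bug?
Step 4

Trace with buggy code:
Initial: n=0, q=1
After step 1: n=0, q=1
After step 2: n=-1, q=1
After step 3: n=-1, q=-1
After step 4: n=0, q=-1
Actual final n=0, q=-1 ≠ expected n=-1, q=-1.
Step 4 is the only position where a single-operation replacement can produce the expected result.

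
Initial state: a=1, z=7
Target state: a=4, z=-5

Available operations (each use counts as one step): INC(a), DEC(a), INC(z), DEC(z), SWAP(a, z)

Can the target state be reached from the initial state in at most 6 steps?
No

The target state cannot be reached within 6 steps.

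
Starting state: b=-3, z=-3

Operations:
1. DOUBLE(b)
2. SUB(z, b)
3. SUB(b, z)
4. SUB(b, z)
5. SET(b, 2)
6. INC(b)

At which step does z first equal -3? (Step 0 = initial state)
Step 0

Tracing z:
Initial: z = -3 ← first occurrence
After step 1: z = -3
After step 2: z = 3
After step 3: z = 3
After step 4: z = 3
After step 5: z = 3
After step 6: z = 3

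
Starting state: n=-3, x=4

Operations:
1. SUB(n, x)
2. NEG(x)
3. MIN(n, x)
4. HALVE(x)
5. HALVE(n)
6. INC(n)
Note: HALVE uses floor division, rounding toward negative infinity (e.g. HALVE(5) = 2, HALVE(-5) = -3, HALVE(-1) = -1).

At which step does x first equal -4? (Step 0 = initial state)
Step 2

Tracing x:
Initial: x = 4
After step 1: x = 4
After step 2: x = -4 ← first occurrence
After step 3: x = -4
After step 4: x = -2
After step 5: x = -2
After step 6: x = -2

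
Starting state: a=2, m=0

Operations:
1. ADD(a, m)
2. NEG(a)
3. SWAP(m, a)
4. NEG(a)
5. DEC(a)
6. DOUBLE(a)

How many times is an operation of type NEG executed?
2

Counting NEG operations:
Step 2: NEG(a) ← NEG
Step 4: NEG(a) ← NEG
Total: 2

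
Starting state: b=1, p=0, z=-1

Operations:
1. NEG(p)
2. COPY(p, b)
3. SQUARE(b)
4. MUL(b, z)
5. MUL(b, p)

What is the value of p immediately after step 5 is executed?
p = 1

Tracing p through execution:
Initial: p = 0
After step 1 (NEG(p)): p = 0
After step 2 (COPY(p, b)): p = 1
After step 3 (SQUARE(b)): p = 1
After step 4 (MUL(b, z)): p = 1
After step 5 (MUL(b, p)): p = 1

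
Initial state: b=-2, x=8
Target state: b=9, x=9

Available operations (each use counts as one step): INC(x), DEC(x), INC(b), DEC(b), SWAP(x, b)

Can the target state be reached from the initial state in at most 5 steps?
No

The target state cannot be reached within 5 steps.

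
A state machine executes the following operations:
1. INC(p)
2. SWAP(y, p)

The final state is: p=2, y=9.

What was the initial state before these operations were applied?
p=8, y=2

Working backwards:
Final state: p=2, y=9
Before step 2 (SWAP(y, p)): p=9, y=2
Before step 1 (INC(p)): p=8, y=2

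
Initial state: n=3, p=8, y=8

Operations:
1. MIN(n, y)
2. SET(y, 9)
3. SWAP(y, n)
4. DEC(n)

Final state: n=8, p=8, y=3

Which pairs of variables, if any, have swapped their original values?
(y, n)

Comparing initial and final values:
y: 8 → 3
n: 3 → 8
p: 8 → 8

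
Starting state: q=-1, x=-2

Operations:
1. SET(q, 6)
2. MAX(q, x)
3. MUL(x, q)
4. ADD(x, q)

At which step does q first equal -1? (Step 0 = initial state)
Step 0

Tracing q:
Initial: q = -1 ← first occurrence
After step 1: q = 6
After step 2: q = 6
After step 3: q = 6
After step 4: q = 6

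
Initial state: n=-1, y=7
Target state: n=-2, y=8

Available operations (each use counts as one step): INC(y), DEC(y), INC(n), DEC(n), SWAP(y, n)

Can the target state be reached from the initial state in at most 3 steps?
Yes

Path (2 steps): INC(y) → DEC(n)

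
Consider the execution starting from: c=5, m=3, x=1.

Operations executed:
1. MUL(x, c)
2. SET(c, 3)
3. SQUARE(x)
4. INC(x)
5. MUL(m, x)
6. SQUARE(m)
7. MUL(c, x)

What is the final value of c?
c = 78

Tracing execution:
Step 1: MUL(x, c) → c = 5
Step 2: SET(c, 3) → c = 3
Step 3: SQUARE(x) → c = 3
Step 4: INC(x) → c = 3
Step 5: MUL(m, x) → c = 3
Step 6: SQUARE(m) → c = 3
Step 7: MUL(c, x) → c = 78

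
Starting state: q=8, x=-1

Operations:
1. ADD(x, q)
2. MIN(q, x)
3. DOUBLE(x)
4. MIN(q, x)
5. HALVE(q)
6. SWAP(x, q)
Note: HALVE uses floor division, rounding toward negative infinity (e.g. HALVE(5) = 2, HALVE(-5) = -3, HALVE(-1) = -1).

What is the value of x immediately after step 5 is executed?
x = 14

Tracing x through execution:
Initial: x = -1
After step 1 (ADD(x, q)): x = 7
After step 2 (MIN(q, x)): x = 7
After step 3 (DOUBLE(x)): x = 14
After step 4 (MIN(q, x)): x = 14
After step 5 (HALVE(q)): x = 14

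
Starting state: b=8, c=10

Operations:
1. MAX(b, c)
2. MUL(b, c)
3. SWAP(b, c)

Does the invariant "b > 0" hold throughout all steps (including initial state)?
Yes

The invariant holds at every step.

State at each step:
Initial: b=8, c=10
After step 1: b=10, c=10
After step 2: b=100, c=10
After step 3: b=10, c=100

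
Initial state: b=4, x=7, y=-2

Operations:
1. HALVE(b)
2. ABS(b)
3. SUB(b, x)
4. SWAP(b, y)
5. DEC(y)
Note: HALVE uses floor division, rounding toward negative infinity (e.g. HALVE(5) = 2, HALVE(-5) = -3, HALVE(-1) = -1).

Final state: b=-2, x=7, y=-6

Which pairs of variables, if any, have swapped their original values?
None

Comparing initial and final values:
b: 4 → -2
y: -2 → -6
x: 7 → 7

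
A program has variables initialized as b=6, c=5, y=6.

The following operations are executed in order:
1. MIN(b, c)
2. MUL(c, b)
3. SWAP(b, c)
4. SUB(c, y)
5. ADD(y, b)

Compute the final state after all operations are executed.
{b: 25, c: -1, y: 31}

Step-by-step execution:
Initial: b=6, c=5, y=6
After step 1 (MIN(b, c)): b=5, c=5, y=6
After step 2 (MUL(c, b)): b=5, c=25, y=6
After step 3 (SWAP(b, c)): b=25, c=5, y=6
After step 4 (SUB(c, y)): b=25, c=-1, y=6
After step 5 (ADD(y, b)): b=25, c=-1, y=31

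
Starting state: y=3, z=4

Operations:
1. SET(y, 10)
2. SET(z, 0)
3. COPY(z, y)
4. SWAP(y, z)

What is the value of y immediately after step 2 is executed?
y = 10

Tracing y through execution:
Initial: y = 3
After step 1 (SET(y, 10)): y = 10
After step 2 (SET(z, 0)): y = 10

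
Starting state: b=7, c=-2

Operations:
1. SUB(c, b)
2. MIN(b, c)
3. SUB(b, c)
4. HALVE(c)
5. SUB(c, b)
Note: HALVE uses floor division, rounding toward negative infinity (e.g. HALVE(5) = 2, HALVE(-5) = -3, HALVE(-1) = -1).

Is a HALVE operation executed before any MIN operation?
No

First HALVE: step 4
First MIN: step 2
Since 4 > 2, MIN comes first.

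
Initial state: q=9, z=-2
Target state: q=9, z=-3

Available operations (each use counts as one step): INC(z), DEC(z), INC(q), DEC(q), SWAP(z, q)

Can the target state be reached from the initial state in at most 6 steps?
Yes

Path (1 step): DEC(z)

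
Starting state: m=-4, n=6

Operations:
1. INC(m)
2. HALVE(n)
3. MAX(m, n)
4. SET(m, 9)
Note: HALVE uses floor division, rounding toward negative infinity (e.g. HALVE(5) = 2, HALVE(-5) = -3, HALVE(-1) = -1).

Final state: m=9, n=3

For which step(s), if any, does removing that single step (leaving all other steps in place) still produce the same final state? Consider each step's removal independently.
Step(s) 1, 3

Testing removal of each single step:
Without step 1: final = m=9, n=3 (same)
Without step 2: final = m=9, n=6 (different)
Without step 3: final = m=9, n=3 (same)
Without step 4: final = m=3, n=3 (different)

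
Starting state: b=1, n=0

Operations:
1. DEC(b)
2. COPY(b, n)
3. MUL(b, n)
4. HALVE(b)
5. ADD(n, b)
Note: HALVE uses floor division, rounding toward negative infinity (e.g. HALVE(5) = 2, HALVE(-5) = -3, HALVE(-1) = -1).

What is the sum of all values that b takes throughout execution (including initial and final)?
1

Values of b at each step:
Initial: b = 1
After step 1: b = 0
After step 2: b = 0
After step 3: b = 0
After step 4: b = 0
After step 5: b = 0
Sum = 1 + 0 + 0 + 0 + 0 + 0 = 1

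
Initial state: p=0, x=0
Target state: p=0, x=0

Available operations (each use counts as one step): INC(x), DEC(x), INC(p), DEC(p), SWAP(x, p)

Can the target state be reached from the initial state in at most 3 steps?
Yes

Path (0 steps): 0 steps (already at target)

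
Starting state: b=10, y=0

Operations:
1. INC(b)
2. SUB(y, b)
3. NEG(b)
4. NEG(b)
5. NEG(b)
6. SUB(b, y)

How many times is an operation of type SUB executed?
2

Counting SUB operations:
Step 2: SUB(y, b) ← SUB
Step 6: SUB(b, y) ← SUB
Total: 2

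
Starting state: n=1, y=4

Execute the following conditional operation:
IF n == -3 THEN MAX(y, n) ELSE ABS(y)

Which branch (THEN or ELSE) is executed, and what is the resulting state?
Branch: ELSE, Final state: n=1, y=4

Evaluating condition: n == -3
n = 1
Condition is False, so ELSE branch executes
After ABS(y): n=1, y=4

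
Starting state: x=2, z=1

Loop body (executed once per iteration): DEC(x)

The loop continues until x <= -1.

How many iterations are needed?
3

Tracing iterations:
Initial: x=2, z=1
After iteration 1: x=1, z=1
After iteration 2: x=0, z=1
After iteration 3: x=-1, z=1
x <= -1 now holds, so the loop exits after 3 iterations.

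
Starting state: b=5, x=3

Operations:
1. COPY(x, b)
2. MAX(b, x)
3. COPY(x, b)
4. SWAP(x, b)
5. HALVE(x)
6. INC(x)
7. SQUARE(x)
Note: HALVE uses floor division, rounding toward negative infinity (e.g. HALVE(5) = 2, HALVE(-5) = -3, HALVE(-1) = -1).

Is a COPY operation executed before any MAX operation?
Yes

First COPY: step 1
First MAX: step 2
Since 1 < 2, COPY comes first.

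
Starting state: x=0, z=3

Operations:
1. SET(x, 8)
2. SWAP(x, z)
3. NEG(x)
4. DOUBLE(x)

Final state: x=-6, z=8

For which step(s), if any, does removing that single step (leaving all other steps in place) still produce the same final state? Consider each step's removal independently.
None - removing any single step changes the final result

Testing removal of each single step:
Without step 1: final = x=-6, z=0 (different)
Without step 2: final = x=-16, z=3 (different)
Without step 3: final = x=6, z=8 (different)
Without step 4: final = x=-3, z=8 (different)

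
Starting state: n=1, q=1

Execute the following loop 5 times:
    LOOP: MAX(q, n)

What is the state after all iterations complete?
n=1, q=1

Iteration trace:
Start: n=1, q=1
After iteration 1: n=1, q=1
After iteration 2: n=1, q=1
After iteration 3: n=1, q=1
After iteration 4: n=1, q=1
After iteration 5: n=1, q=1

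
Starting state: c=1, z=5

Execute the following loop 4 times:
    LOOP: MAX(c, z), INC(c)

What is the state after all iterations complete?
c=9, z=5

Iteration trace:
Start: c=1, z=5
After iteration 1: c=6, z=5
After iteration 2: c=7, z=5
After iteration 3: c=8, z=5
After iteration 4: c=9, z=5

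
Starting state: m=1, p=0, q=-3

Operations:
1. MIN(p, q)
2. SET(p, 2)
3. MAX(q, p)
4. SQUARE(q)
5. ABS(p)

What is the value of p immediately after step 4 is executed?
p = 2

Tracing p through execution:
Initial: p = 0
After step 1 (MIN(p, q)): p = -3
After step 2 (SET(p, 2)): p = 2
After step 3 (MAX(q, p)): p = 2
After step 4 (SQUARE(q)): p = 2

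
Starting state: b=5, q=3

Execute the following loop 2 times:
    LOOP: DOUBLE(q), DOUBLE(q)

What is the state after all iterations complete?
b=5, q=48

Iteration trace:
Start: b=5, q=3
After iteration 1: b=5, q=12
After iteration 2: b=5, q=48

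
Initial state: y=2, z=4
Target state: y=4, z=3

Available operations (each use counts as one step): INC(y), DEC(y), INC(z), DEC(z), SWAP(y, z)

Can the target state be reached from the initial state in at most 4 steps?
Yes

Path (2 steps): INC(y) → SWAP(y, z)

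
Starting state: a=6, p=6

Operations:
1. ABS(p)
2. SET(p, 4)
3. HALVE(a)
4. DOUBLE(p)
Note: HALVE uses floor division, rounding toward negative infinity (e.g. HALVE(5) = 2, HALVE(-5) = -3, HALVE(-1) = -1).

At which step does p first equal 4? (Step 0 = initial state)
Step 2

Tracing p:
Initial: p = 6
After step 1: p = 6
After step 2: p = 4 ← first occurrence
After step 3: p = 4
After step 4: p = 8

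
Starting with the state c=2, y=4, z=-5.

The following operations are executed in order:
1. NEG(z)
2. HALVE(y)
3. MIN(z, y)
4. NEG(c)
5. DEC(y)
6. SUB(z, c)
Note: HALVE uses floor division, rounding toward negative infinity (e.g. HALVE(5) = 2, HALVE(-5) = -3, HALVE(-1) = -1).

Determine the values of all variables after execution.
{c: -2, y: 1, z: 4}

Step-by-step execution:
Initial: c=2, y=4, z=-5
After step 1 (NEG(z)): c=2, y=4, z=5
After step 2 (HALVE(y)): c=2, y=2, z=5
After step 3 (MIN(z, y)): c=2, y=2, z=2
After step 4 (NEG(c)): c=-2, y=2, z=2
After step 5 (DEC(y)): c=-2, y=1, z=2
After step 6 (SUB(z, c)): c=-2, y=1, z=4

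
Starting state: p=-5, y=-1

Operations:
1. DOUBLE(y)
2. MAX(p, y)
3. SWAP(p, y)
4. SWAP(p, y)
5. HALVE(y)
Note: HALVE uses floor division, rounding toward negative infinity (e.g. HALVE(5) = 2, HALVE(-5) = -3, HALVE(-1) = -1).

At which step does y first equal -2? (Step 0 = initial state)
Step 1

Tracing y:
Initial: y = -1
After step 1: y = -2 ← first occurrence
After step 2: y = -2
After step 3: y = -2
After step 4: y = -2
After step 5: y = -1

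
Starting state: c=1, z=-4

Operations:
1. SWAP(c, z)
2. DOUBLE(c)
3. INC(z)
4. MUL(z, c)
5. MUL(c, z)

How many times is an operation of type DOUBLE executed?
1

Counting DOUBLE operations:
Step 2: DOUBLE(c) ← DOUBLE
Total: 1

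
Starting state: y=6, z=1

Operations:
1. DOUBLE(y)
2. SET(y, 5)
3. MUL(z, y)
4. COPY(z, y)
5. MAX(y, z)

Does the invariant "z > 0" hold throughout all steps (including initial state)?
Yes

The invariant holds at every step.

State at each step:
Initial: y=6, z=1
After step 1: y=12, z=1
After step 2: y=5, z=1
After step 3: y=5, z=5
After step 4: y=5, z=5
After step 5: y=5, z=5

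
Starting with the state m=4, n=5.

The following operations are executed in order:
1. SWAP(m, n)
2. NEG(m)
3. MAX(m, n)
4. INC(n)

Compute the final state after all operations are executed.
{m: 4, n: 5}

Step-by-step execution:
Initial: m=4, n=5
After step 1 (SWAP(m, n)): m=5, n=4
After step 2 (NEG(m)): m=-5, n=4
After step 3 (MAX(m, n)): m=4, n=4
After step 4 (INC(n)): m=4, n=5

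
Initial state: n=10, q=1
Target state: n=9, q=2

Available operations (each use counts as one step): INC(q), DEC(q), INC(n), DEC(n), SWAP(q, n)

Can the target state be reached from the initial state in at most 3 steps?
Yes

Path (2 steps): INC(q) → DEC(n)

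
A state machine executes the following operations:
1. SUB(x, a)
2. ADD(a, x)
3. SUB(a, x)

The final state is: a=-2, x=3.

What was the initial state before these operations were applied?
a=-2, x=1

Working backwards:
Final state: a=-2, x=3
Before step 3 (SUB(a, x)): a=1, x=3
Before step 2 (ADD(a, x)): a=-2, x=3
Before step 1 (SUB(x, a)): a=-2, x=1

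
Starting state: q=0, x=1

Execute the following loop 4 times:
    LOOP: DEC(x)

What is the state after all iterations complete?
q=0, x=-3

Iteration trace:
Start: q=0, x=1
After iteration 1: q=0, x=0
After iteration 2: q=0, x=-1
After iteration 3: q=0, x=-2
After iteration 4: q=0, x=-3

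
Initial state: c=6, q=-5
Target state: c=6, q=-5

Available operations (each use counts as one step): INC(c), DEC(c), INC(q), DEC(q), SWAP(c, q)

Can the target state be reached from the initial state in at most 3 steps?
Yes

Path (0 steps): 0 steps (already at target)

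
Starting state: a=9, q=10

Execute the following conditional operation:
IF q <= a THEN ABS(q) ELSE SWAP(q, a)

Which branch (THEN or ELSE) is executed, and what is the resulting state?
Branch: ELSE, Final state: a=10, q=9

Evaluating condition: q <= a
q = 10, a = 9
Condition is False, so ELSE branch executes
After SWAP(q, a): a=10, q=9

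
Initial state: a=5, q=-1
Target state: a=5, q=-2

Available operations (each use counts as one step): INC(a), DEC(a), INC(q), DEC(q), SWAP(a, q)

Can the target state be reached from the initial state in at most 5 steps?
Yes

Path (1 step): DEC(q)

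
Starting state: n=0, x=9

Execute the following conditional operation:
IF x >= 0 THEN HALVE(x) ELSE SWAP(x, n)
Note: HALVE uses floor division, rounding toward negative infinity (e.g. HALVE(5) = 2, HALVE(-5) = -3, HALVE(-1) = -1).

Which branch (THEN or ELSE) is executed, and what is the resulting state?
Branch: THEN, Final state: n=0, x=4

Evaluating condition: x >= 0
x = 9
Condition is True, so THEN branch executes
After HALVE(x): n=0, x=4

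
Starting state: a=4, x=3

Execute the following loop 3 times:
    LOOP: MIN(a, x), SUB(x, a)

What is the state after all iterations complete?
a=0, x=0

Iteration trace:
Start: a=4, x=3
After iteration 1: a=3, x=0
After iteration 2: a=0, x=0
After iteration 3: a=0, x=0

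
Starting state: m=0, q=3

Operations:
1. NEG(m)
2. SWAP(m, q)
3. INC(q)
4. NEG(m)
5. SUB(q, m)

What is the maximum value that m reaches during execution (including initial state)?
3

Values of m at each step:
Initial: m = 0
After step 1: m = 0
After step 2: m = 3 ← maximum
After step 3: m = 3
After step 4: m = -3
After step 5: m = -3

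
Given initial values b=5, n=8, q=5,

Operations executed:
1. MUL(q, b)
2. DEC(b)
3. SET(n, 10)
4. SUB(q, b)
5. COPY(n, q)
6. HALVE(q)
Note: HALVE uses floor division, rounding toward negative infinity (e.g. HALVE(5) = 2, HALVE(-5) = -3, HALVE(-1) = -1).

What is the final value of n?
n = 21

Tracing execution:
Step 1: MUL(q, b) → n = 8
Step 2: DEC(b) → n = 8
Step 3: SET(n, 10) → n = 10
Step 4: SUB(q, b) → n = 10
Step 5: COPY(n, q) → n = 21
Step 6: HALVE(q) → n = 21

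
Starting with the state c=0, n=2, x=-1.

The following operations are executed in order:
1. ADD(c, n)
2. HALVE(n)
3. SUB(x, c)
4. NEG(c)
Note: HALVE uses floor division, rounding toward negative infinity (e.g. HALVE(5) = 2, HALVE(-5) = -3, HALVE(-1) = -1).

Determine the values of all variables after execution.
{c: -2, n: 1, x: -3}

Step-by-step execution:
Initial: c=0, n=2, x=-1
After step 1 (ADD(c, n)): c=2, n=2, x=-1
After step 2 (HALVE(n)): c=2, n=1, x=-1
After step 3 (SUB(x, c)): c=2, n=1, x=-3
After step 4 (NEG(c)): c=-2, n=1, x=-3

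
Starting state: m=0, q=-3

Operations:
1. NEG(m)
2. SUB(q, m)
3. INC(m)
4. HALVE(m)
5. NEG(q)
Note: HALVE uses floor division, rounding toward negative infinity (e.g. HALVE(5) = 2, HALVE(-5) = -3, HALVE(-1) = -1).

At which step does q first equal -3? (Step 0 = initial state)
Step 0

Tracing q:
Initial: q = -3 ← first occurrence
After step 1: q = -3
After step 2: q = -3
After step 3: q = -3
After step 4: q = -3
After step 5: q = 3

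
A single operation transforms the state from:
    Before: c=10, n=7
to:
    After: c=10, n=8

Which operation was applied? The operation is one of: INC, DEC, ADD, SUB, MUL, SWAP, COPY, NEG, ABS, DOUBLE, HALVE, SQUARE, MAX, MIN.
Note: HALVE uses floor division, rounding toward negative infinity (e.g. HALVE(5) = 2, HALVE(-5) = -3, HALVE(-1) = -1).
INC(n)

Analyzing the change:
Before: c=10, n=7
After: c=10, n=8
Variable n changed from 7 to 8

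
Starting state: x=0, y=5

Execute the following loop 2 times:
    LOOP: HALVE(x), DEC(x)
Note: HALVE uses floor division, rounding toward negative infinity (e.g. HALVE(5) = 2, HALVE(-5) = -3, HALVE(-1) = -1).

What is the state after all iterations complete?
x=-2, y=5

Iteration trace:
Start: x=0, y=5
After iteration 1: x=-1, y=5
After iteration 2: x=-2, y=5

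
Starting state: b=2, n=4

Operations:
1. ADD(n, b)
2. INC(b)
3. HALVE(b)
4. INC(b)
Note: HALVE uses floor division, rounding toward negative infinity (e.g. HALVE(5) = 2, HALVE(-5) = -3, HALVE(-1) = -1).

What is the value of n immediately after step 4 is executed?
n = 6

Tracing n through execution:
Initial: n = 4
After step 1 (ADD(n, b)): n = 6
After step 2 (INC(b)): n = 6
After step 3 (HALVE(b)): n = 6
After step 4 (INC(b)): n = 6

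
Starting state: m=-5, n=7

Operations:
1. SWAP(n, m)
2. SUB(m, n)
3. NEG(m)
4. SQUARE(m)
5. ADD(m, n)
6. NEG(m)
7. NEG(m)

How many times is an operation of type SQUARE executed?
1

Counting SQUARE operations:
Step 4: SQUARE(m) ← SQUARE
Total: 1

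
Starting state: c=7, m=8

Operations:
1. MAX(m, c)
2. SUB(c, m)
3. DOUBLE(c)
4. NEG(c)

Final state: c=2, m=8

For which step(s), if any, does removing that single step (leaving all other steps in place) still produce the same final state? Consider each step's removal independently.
Step(s) 1

Testing removal of each single step:
Without step 1: final = c=2, m=8 (same)
Without step 2: final = c=-14, m=8 (different)
Without step 3: final = c=1, m=8 (different)
Without step 4: final = c=-2, m=8 (different)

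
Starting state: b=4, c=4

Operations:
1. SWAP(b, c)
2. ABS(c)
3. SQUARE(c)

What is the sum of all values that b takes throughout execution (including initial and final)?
16

Values of b at each step:
Initial: b = 4
After step 1: b = 4
After step 2: b = 4
After step 3: b = 4
Sum = 4 + 4 + 4 + 4 = 16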